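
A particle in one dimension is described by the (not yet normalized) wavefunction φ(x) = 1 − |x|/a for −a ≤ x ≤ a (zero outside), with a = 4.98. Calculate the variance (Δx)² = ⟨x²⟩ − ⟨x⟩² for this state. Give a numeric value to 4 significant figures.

Compute ⟨x⟩ and ⟨x²⟩ separately, then (Δx)² = ⟨x²⟩ − ⟨x⟩².
φ is even, so ∫ over [−a, a] = 2∫₀ᵃ with φ = 1 − x/a there: ∫₀ᵃ (1 − x/a)² dx = a/3, ∫₀ᵃ x²(1 − x/a)² dx = a³/30, ∫₀ᵃ x⁴(1 − x/a)² dx = a⁵/105.
Normalization: ∫|φ|² dx = 3.3200.
⟨x⟩ = 0.0000 and ⟨x²⟩ = 2.4800.
(Δx)² = 2.4800 − (0.0000)² = 2.4800.

2.480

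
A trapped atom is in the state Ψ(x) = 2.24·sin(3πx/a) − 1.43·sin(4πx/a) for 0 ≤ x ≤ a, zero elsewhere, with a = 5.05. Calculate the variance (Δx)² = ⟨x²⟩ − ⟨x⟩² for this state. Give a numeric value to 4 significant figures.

Compute ⟨x⟩ and ⟨x²⟩ separately, then (Δx)² = ⟨x²⟩ − ⟨x⟩².
On 0 ≤ x ≤ a (j ≠ l): ∫sin²(jπx/a) dx = a/2, ∫sin(jπx/a)·sin(lπx/a) dx = 0; diagonal moments ∫x·sin²(jπx/a) dx = a²/4, ∫x²·sin²(jπx/a) dx = a³·(1/6 − 1/(4j²π²)); cross terms ∫x·sin(jπx/a)·sin(lπx/a) dx = 0 for j + l even and −4jla²/(π²(j² − l²)²) for j + l odd, ∫x²·sin(jπx/a)·sin(lπx/a) dx = (−1)^(j+l)·4jla³/(π²(j² − l²)²); higher powers the same way via product-to-sum and parts.
Normalization: ∫|Ψ|² dx = 17.833.
⟨x⟩ = 3.4343 and ⟨x²⟩ = 12.968.
(Δx)² = 12.968 − (3.4343)² = 1.1730.

1.173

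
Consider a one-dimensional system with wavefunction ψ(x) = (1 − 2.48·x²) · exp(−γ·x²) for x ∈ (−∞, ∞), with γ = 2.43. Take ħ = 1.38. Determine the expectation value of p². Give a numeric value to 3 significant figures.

p² ψ = −ħ² d²ψ/dx²; ⟨p²⟩ = −ħ² ∫ ψ*·ψ'' dx / ∫|ψ|² dx.
Expand each integrand as polynomial × e^(−2γx²) and use ∫x^(2j)·e^(−2γx²) dx = (2j−1)!!/(4γ)^j · √(π/(2γ)), odd powers → 0; here √(π/(2γ)) = 0.80400. Differentiate with the product rule, d/dx e^(−γx²) = −2γx·e^(−γx²).
State is unnormalized: ∫|ψ|² dx = 0.55075, and ∫ψ*·(−ħ² ψ'') dx = 7.3148, so ⟨p²⟩ = 7.3148 / 0.55075.
⟨p²⟩ = 13.282.

13.3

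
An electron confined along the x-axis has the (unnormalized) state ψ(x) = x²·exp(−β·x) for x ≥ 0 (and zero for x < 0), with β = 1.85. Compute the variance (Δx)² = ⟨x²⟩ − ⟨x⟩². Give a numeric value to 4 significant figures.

Compute ⟨x⟩ and ⟨x²⟩ separately, then (Δx)² = ⟨x²⟩ − ⟨x⟩².
Every integrand reduces to terms xʲ·e^(−2βx) on [0, ∞); use ∫₀^∞ xʲ·e^(−2βx) dx = j!/(2β)^(j+1).
Normalization: ∫|ψ|² dx = 0.034610.
⟨x⟩ = 1.3514 and ⟨x²⟩ = 2.1914.
(Δx)² = 2.1914 − (1.3514)² = 0.36523.

0.3652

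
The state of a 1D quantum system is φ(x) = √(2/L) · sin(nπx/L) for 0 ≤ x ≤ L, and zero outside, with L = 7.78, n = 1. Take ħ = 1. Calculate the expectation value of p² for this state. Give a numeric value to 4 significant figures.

p² φ = −ħ² d²φ/dx²; ⟨p²⟩ = −ħ² ∫ φ*·φ'' dx.
d/dx sin(nπx/L) = (nπ/L)·cos(nπx/L) and d²/dx² sin(nπx/L) = −(nπ/L)²·sin(nπx/L); on 0 ≤ x ≤ L, ∫sin²(nπx/L) dx = L/2 and ∫sin(nπx/L)·cos(nπx/L) dx = 0.
⟨p²⟩ = 0.16306.

0.1631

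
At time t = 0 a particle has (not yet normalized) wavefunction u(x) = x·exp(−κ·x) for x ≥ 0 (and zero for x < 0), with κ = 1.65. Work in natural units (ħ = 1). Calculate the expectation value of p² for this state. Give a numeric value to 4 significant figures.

p² u = −ħ² d²u/dx²; ⟨p²⟩ = −ħ² ∫ u*·u'' dx / ∫|u|² dx.
Differentiate x·exp(−κ·x) with the product rule; every integrand then reduces to terms xʲ·e^(−2κx) on [0, ∞), with ∫₀^∞ xʲ·e^(−2κx) dx = j!/(2κ)^(j+1).
State is unnormalized: ∫|u|² dx = 0.055653, and ∫u*·(−ħ² u'') dx = 0.15152, so ⟨p²⟩ = 0.15152 / 0.055653.
⟨p²⟩ = 2.7225.

2.723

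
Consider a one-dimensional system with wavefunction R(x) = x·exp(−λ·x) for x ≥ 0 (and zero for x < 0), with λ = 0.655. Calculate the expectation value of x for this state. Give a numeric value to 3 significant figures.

2.29

⟨x⟩ = ∫ x·|R|² dx / ∫|R|² dx (integrals over the domain).
Every integrand reduces to terms xʲ·e^(−2λx) on [0, ∞); use ∫₀^∞ xʲ·e^(−2λx) dx = j!/(2λ)^(j+1).
State is unnormalized: ∫|R|² dx = 0.88964, and ∫R*·x·R dx = 2.0374, so ⟨x⟩ = 2.0374 / 0.88964.
⟨x⟩ = 2.2901.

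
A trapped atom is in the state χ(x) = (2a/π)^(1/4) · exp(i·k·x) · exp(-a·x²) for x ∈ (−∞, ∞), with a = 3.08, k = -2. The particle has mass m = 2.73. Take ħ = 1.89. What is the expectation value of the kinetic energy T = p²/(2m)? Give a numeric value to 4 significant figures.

T = −(ħ²/2m) d²/dx², so ⟨T⟩ = −(ħ²/2m) ∫ χ*·χ'' dx; with m = 2.73.
Gaussian moments: ∫x^(2j)·e^(−2ax²) dx = (2j−1)!!/(4a)^j · √(π/(2a)), odd powers integrate to 0; here √(π/(2a)) = 0.71414. Derivatives: χ′ = (ik − 2ax)·χ, χ″ = ((ik − 2ax)² − 2a)·χ; the odd-in-x pieces drop out.
⟨T⟩ = 4.6320.

4.632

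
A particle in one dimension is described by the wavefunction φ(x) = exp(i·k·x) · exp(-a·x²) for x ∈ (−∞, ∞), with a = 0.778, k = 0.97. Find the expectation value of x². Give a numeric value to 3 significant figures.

⟨x²⟩ = ∫ x²·|φ|² dx / ∫|φ|² dx (integrals over the domain).
Gaussian moments: ∫x^(2j)·e^(−2ax²) dx = (2j−1)!!/(4a)^j · √(π/(2a)), odd powers integrate to 0; here √(π/(2a)) = 1.4209.
State is unnormalized: ∫|φ|² dx = 1.4209, and ∫φ*·x²·φ dx = 0.45659, so ⟨x²⟩ = 0.45659 / 1.4209.
⟨x²⟩ = 0.32134.

0.321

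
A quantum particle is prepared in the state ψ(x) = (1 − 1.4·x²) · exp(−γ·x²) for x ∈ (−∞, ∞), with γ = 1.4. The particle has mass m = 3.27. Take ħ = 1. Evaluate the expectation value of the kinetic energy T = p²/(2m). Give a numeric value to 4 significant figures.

T = −(ħ²/2m) d²/dx², so ⟨T⟩ = −(ħ²/2m) ∫ ψ*·ψ'' dx / ∫|ψ|² dx; with m = 3.27.
Expand each integrand as polynomial × e^(−2γx²) and use ∫x^(2j)·e^(−2γx²) dx = (2j−1)!!/(4γ)^j · √(π/(2γ)), odd powers → 0; here √(π/(2γ)) = 1.0592. Differentiate with the product rule, d/dx e^(−γx²) = −2γx·e^(−γx²).
State is unnormalized: ∫|ψ|² dx = 0.72823, and ∫ψ*·(−ħ²/2m · ψ'') dx = 0.43933, so ⟨T⟩ = 0.43933 / 0.72823.
⟨T⟩ = 0.60328.

0.6033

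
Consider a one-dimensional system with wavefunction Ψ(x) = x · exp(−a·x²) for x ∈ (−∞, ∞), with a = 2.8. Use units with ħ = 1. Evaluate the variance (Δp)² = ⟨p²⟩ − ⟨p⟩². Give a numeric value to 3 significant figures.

8.40

Compute ⟨p⟩ and ⟨p²⟩ separately; (Δp)² = ⟨p²⟩ − ⟨p⟩².
Expand each integrand as polynomial × e^(−2ax²) and use ∫x^(2j)·e^(−2ax²) dx = (2j−1)!!/(4a)^j · √(π/(2a)), odd powers → 0; here √(π/(2a)) = 0.74900. Differentiate with the product rule, d/dx e^(−ax²) = −2ax·e^(−ax²).
Normalization: ∫|Ψ|² dx = 0.066875.
⟨p⟩ = 0.0000 and ⟨p²⟩ = 8.4000.
(Δp)² = 8.4000 − (0.0000)² = 8.4000.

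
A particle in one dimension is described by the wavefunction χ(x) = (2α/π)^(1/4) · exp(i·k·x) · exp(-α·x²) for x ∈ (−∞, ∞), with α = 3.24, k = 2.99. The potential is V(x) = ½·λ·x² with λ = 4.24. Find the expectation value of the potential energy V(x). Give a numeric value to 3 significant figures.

0.164

⟨V⟩ = ∫ V(x)·|χ|² dx.
Gaussian moments: ∫x^(2j)·e^(−2αx²) dx = (2j−1)!!/(4α)^j · √(π/(2α)), odd powers integrate to 0; here √(π/(2α)) = 0.69629.
⟨V⟩ = 0.16358.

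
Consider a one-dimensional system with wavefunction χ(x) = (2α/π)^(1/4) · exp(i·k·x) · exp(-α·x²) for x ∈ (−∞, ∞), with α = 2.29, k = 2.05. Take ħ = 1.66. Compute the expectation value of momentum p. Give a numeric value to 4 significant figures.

p χ = −iħ dχ/dx; then ⟨p⟩ = ∫ χ*·(pχ) dx.
Gaussian moments: ∫x^(2j)·e^(−2αx²) dx = (2j−1)!!/(4α)^j · √(π/(2α)), odd powers integrate to 0; here √(π/(2α)) = 0.82821. Derivatives: χ′ = (ik − 2αx)·χ, χ″ = ((ik − 2αx)² − 2α)·χ; the odd-in-x pieces drop out.
⟨p⟩ = 3.4030.

3.403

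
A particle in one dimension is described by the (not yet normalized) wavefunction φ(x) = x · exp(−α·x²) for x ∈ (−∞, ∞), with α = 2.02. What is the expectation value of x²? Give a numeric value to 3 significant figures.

0.371

⟨x²⟩ = ∫ x²·|φ|² dx / ∫|φ|² dx (integrals over the domain).
Expand each integrand as polynomial × e^(−2αx²) and use ∫x^(2j)·e^(−2αx²) dx = (2j−1)!!/(4α)^j · √(π/(2α)), odd powers → 0; here √(π/(2α)) = 0.88183.
State is unnormalized: ∫|φ|² dx = 0.10914, and ∫φ*·x²·φ dx = 0.040521, so ⟨x²⟩ = 0.040521 / 0.10914.
⟨x²⟩ = 0.37129.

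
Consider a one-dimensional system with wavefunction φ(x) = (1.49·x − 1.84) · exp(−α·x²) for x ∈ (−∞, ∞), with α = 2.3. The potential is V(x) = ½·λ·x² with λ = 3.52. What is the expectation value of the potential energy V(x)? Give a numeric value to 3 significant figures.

⟨V⟩ = ∫ V(x)·|φ|² dx / ∫|φ|² dx.
Expand each integrand as polynomial × e^(−2αx²) and use ∫x^(2j)·e^(−2αx²) dx = (2j−1)!!/(4α)^j · √(π/(2α)), odd powers → 0; here √(π/(2α)) = 0.82641.
State is unnormalized: ∫|φ|² dx = 2.9973, and ∫φ*·V(x)·φ dx = 0.64970, so ⟨V⟩ = 0.64970 / 2.9973.
⟨V⟩ = 0.21676.

0.217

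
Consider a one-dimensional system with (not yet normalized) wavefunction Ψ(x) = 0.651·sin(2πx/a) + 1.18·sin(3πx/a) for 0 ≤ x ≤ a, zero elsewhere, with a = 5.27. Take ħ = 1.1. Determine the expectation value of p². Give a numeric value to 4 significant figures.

3.368

p² Ψ = −ħ² d²Ψ/dx²; ⟨p²⟩ = −ħ² ∫ Ψ*·Ψ'' dx / ∫|Ψ|² dx.
d²/dx² sin(jπx/a) = −(jπ/a)²·sin(jπx/a); on 0 ≤ x ≤ a, ∫sin²(jπx/a) dx = a/2 and ∫sin(jπx/a)·sin(lπx/a) dx = 0 for j ≠ l, so only diagonal terms survive in ∫|Ψ|² and ∫Ψ·Ψ″; ∫Ψ·Ψ′ dx = [Ψ²/2] between the walls = 0.
State is unnormalized: ∫|Ψ|² dx = 4.7857, and ∫Ψ*·(−ħ² Ψ'') dx = 16.120, so ⟨p²⟩ = 16.120 / 4.7857.
⟨p²⟩ = 3.3683.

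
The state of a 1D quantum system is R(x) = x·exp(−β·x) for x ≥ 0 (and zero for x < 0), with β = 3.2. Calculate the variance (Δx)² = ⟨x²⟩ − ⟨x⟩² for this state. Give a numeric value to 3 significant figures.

Compute ⟨x⟩ and ⟨x²⟩ separately, then (Δx)² = ⟨x²⟩ − ⟨x⟩².
Every integrand reduces to terms xʲ·e^(−2βx) on [0, ∞); use ∫₀^∞ xʲ·e^(−2βx) dx = j!/(2β)^(j+1).
Normalization: ∫|R|² dx = 0.0076294.
⟨x⟩ = 0.46875 and ⟨x²⟩ = 0.29297.
(Δx)² = 0.29297 − (0.46875)² = 0.073242.

0.0732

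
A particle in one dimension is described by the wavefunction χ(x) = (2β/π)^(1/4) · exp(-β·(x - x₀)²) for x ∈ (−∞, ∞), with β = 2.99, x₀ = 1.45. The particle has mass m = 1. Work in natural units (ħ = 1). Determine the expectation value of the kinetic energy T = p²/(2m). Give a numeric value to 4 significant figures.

1.495

T = −(ħ²/2m) d²/dx², so ⟨T⟩ = −(ħ²/2m) ∫ χ*·χ'' dx; with m = 1.
Gaussian moments (u = x − x₀): ∫u^(2j)·e^(−2βu²) du = (2j−1)!!/(4β)^j · √(π/(2β)), odd powers integrate to 0; here √(π/(2β)) = 0.72481. Derivatives: d/dx e^(−βu²) = −2βu·e^(−βu²), d²/dx² e^(−βu²) = (4β²u² − 2β)·e^(−βu²).
⟨T⟩ = 1.4950.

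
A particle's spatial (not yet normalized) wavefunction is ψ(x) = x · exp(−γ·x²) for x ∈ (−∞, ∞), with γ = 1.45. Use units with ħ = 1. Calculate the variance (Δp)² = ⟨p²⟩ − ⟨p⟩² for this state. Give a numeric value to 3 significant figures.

4.35

Compute ⟨p⟩ and ⟨p²⟩ separately; (Δp)² = ⟨p²⟩ − ⟨p⟩².
Expand each integrand as polynomial × e^(−2γx²) and use ∫x^(2j)·e^(−2γx²) dx = (2j−1)!!/(4γ)^j · √(π/(2γ)), odd powers → 0; here √(π/(2γ)) = 1.0408. Differentiate with the product rule, d/dx e^(−γx²) = −2γx·e^(−γx²).
Normalization: ∫|ψ|² dx = 0.17945.
⟨p⟩ = 0.0000 and ⟨p²⟩ = 4.3500.
(Δp)² = 4.3500 − (0.0000)² = 4.3500.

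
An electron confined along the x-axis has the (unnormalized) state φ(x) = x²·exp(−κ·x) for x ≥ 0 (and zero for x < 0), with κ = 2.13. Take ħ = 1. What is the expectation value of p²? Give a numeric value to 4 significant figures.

p² φ = −ħ² d²φ/dx²; ⟨p²⟩ = −ħ² ∫ φ*·φ'' dx / ∫|φ|² dx.
Differentiate x²·exp(−κ·x) with the product rule; every integrand then reduces to terms xʲ·e^(−2κx) on [0, ∞), with ∫₀^∞ xʲ·e^(−2κx) dx = j!/(2κ)^(j+1).
State is unnormalized: ∫|φ|² dx = 0.017107, and ∫φ*·(−ħ² φ'') dx = 0.025870, so ⟨p²⟩ = 0.025870 / 0.017107.
⟨p²⟩ = 1.5123.

1.512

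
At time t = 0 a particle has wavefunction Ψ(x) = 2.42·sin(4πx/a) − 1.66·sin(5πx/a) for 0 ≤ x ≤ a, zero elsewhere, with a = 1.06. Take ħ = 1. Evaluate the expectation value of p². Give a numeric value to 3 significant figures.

166.

p² Ψ = −ħ² d²Ψ/dx²; ⟨p²⟩ = −ħ² ∫ Ψ*·Ψ'' dx / ∫|Ψ|² dx.
d²/dx² sin(jπx/a) = −(jπ/a)²·sin(jπx/a); on 0 ≤ x ≤ a, ∫sin²(jπx/a) dx = a/2 and ∫sin(jπx/a)·sin(lπx/a) dx = 0 for j ≠ l, so only diagonal terms survive in ∫|Ψ|² and ∫Ψ·Ψ″; ∫Ψ·Ψ′ dx = [Ψ²/2] between the walls = 0.
State is unnormalized: ∫|Ψ|² dx = 4.5644, and ∫Ψ*·(−ħ² Ψ'') dx = 756.94, so ⟨p²⟩ = 756.94 / 4.5644.
⟨p²⟩ = 165.84.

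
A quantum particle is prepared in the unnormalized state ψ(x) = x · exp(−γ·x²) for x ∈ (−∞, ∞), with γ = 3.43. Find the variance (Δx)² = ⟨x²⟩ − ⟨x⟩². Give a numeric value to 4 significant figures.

Compute ⟨x⟩ and ⟨x²⟩ separately, then (Δx)² = ⟨x²⟩ − ⟨x⟩².
Expand each integrand as polynomial × e^(−2γx²) and use ∫x^(2j)·e^(−2γx²) dx = (2j−1)!!/(4γ)^j · √(π/(2γ)), odd powers → 0; here √(π/(2γ)) = 0.67673.
Normalization: ∫|ψ|² dx = 0.049324.
⟨x⟩ = 0.0000 and ⟨x²⟩ = 0.21866.
(Δx)² = 0.21866 − (0.0000)² = 0.21866.

0.2187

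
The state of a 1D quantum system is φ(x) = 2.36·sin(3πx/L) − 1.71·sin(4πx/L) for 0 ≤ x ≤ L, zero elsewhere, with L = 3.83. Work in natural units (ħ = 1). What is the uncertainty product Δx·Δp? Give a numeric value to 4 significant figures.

2.200

Δx = √(⟨x²⟩−⟨x⟩²), Δp = √(⟨p²⟩−⟨p⟩²).
On 0 ≤ x ≤ L (j ≠ l): ∫sin²(jπx/L) dx = L/2, ∫sin(jπx/L)·sin(lπx/L) dx = 0; diagonal moments ∫x·sin²(jπx/L) dx = L²/4, ∫x²·sin²(jπx/L) dx = L³·(1/6 − 1/(4j²π²)); cross terms ∫x·sin(jπx/L)·sin(lπx/L) dx = 0 for j + l even and −4jlL²/(π²(j² − l²)²) for j + l odd, ∫x²·sin(jπx/L)·sin(lπx/L) dx = (−1)^(j+l)·4jlL³/(π²(j² − l²)²); higher powers the same way via product-to-sum and parts. d²/dx² sin(jπx/L) = −(jπ/L)²·sin(jπx/L); on 0 ≤ x ≤ L, ∫sin²(jπx/L) dx = L/2 and ∫sin(jπx/L)·sin(lπx/L) dx = 0 for j ≠ l, so only diagonal terms survive in ∫|φ|² and ∫φ·φ″; ∫φ·φ′ dx = [φ²/2] between the walls = 0.
Normalization: ∫|φ|² dx = 16.265.
⟨x⟩ = 2.6375, ⟨x²⟩ = 7.5865 ⇒ Δx = 0.79393.
⟨p⟩ = 0.0000, ⟨p²⟩ = 7.6768 ⇒ Δp = 2.7707.
Δx·Δp = 2.1997.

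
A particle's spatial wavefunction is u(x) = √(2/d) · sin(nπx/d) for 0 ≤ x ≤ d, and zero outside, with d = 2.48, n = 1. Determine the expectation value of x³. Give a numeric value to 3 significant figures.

⟨x³⟩ = ∫ x³·|u|² dx (integrals over the domain).
With sin²θ = (1 − cos2θ)/2 on 0 ≤ x ≤ d: ∫sin²(nπx/d) dx = d/2, ∫x·sin²(nπx/d) dx = d²/4, ∫x²·sin²(nπx/d) dx = d³·(1/6 − 1/(4n²π²)); higher powers xᵏ the same way, integrating xᵏ·cos(2nπx/d) by parts.
⟨x³⟩ = 2.6542.

2.65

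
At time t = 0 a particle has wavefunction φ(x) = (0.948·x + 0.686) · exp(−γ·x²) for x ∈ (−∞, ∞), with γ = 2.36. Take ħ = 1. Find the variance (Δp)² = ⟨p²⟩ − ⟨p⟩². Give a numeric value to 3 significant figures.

3.15

Compute ⟨p⟩ and ⟨p²⟩ separately; (Δp)² = ⟨p²⟩ − ⟨p⟩².
Expand each integrand as polynomial × e^(−2γx²) and use ∫x^(2j)·e^(−2γx²) dx = (2j−1)!!/(4γ)^j · √(π/(2γ)), odd powers → 0; here √(π/(2γ)) = 0.81584. Differentiate with the product rule, d/dx e^(−γx²) = −2γx·e^(−γx²).
Normalization: ∫|φ|² dx = 0.46160.
⟨p⟩ = 0.0000 and ⟨p²⟩ = 3.1542.
(Δp)² = 3.1542 − (0.0000)² = 3.1542.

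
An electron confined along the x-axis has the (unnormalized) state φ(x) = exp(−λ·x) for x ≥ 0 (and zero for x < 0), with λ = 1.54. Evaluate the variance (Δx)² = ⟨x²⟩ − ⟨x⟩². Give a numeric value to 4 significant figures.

0.1054

Compute ⟨x⟩ and ⟨x²⟩ separately, then (Δx)² = ⟨x²⟩ − ⟨x⟩².
Every integrand reduces to terms xʲ·e^(−2λx) on [0, ∞); use ∫₀^∞ xʲ·e^(−2λx) dx = j!/(2λ)^(j+1).
Normalization: ∫|φ|² dx = 0.32468.
⟨x⟩ = 0.32468 and ⟨x²⟩ = 0.21083.
(Δx)² = 0.21083 − (0.32468)² = 0.10541.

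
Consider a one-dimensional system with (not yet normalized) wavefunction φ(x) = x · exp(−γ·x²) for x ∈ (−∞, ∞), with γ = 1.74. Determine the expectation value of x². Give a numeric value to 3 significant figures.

⟨x²⟩ = ∫ x²·|φ|² dx / ∫|φ|² dx (integrals over the domain).
Expand each integrand as polynomial × e^(−2γx²) and use ∫x^(2j)·e^(−2γx²) dx = (2j−1)!!/(4γ)^j · √(π/(2γ)), odd powers → 0; here √(π/(2γ)) = 0.95013.
State is unnormalized: ∫|φ|² dx = 0.13651, and ∫φ*·x²·φ dx = 0.058842, so ⟨x²⟩ = 0.058842 / 0.13651.
⟨x²⟩ = 0.43103.

0.431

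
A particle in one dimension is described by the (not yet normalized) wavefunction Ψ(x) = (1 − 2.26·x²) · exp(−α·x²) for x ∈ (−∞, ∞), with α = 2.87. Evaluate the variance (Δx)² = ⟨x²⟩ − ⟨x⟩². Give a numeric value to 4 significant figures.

0.04824

Compute ⟨x⟩ and ⟨x²⟩ separately, then (Δx)² = ⟨x²⟩ − ⟨x⟩².
Expand each integrand as polynomial × e^(−2αx²) and use ∫x^(2j)·e^(−2αx²) dx = (2j−1)!!/(4α)^j · √(π/(2α)), odd powers → 0; here √(π/(2α)) = 0.73981.
Normalization: ∫|Ψ|² dx = 0.53454.
⟨x⟩ = 0.0000 and ⟨x²⟩ = 0.048241.
(Δx)² = 0.048241 − (0.0000)² = 0.048241.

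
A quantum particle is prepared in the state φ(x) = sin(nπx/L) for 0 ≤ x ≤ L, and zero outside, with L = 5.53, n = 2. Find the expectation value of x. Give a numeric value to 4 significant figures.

⟨x⟩ = ∫ x·|φ|² dx / ∫|φ|² dx (integrals over the domain).
With sin²θ = (1 − cos2θ)/2 on 0 ≤ x ≤ L: ∫sin²(nπx/L) dx = L/2, ∫x·sin²(nπx/L) dx = L²/4, ∫x²·sin²(nπx/L) dx = L³·(1/6 − 1/(4n²π²)); higher powers xᵏ the same way, integrating xᵏ·cos(2nπx/L) by parts.
State is unnormalized: ∫|φ|² dx = 2.7650, and ∫φ*·x·φ dx = 7.6452, so ⟨x⟩ = 7.6452 / 2.7650.
⟨x⟩ = 2.7650.

2.765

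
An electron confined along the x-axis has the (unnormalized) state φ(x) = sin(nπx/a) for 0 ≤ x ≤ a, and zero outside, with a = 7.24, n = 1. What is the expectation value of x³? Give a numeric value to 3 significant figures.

66.0

⟨x³⟩ = ∫ x³·|φ|² dx / ∫|φ|² dx (integrals over the domain).
With sin²θ = (1 − cos2θ)/2 on 0 ≤ x ≤ a: ∫sin²(nπx/a) dx = a/2, ∫x·sin²(nπx/a) dx = a²/4, ∫x²·sin²(nπx/a) dx = a³·(1/6 − 1/(4n²π²)); higher powers xᵏ the same way, integrating xᵏ·cos(2nπx/a) by parts.
State is unnormalized: ∫|φ|² dx = 3.6200, and ∫φ*·x³·φ dx = 239.05, so ⟨x³⟩ = 239.05 / 3.6200.
⟨x³⟩ = 66.037.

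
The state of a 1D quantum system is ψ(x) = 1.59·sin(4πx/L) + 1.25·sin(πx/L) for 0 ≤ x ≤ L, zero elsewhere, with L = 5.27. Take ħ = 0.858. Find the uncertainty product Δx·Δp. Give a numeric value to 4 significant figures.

2.148

Δx = √(⟨x²⟩−⟨x⟩²), Δp = √(⟨p²⟩−⟨p⟩²).
On 0 ≤ x ≤ L (j ≠ l): ∫sin²(jπx/L) dx = L/2, ∫sin(jπx/L)·sin(lπx/L) dx = 0; diagonal moments ∫x·sin²(jπx/L) dx = L²/4, ∫x²·sin²(jπx/L) dx = L³·(1/6 − 1/(4j²π²)); cross terms ∫x·sin(jπx/L)·sin(lπx/L) dx = 0 for j + l even and −4jlL²/(π²(j² − l²)²) for j + l odd, ∫x²·sin(jπx/L)·sin(lπx/L) dx = (−1)^(j+l)·4jlL³/(π²(j² − l²)²); higher powers the same way via product-to-sum and parts. d²/dx² sin(jπx/L) = −(jπ/L)²·sin(jπx/L); on 0 ≤ x ≤ L, ∫sin²(jπx/L) dx = L/2 and ∫sin(jπx/L)·sin(lπx/L) dx = 0 for j ≠ l, so only diagonal terms survive in ∫|ψ|² and ∫ψ·ψ″; ∫ψ·ψ′ dx = [ψ²/2] between the walls = 0.
Normalization: ∫|ψ|² dx = 10.779.
⟨x⟩ = 2.5612, ⟨x²⟩ = 8.2770 ⇒ Δx = 1.3104.
⟨p⟩ = 0.0000, ⟨p²⟩ = 2.6868 ⇒ Δp = 1.6392.
Δx·Δp = 2.1480.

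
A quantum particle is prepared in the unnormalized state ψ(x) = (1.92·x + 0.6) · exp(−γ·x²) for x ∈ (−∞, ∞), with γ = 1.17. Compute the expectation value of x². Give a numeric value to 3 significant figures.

⟨x²⟩ = ∫ x²·|ψ|² dx / ∫|ψ|² dx (integrals over the domain).
Expand each integrand as polynomial × e^(−2γx²) and use ∫x^(2j)·e^(−2γx²) dx = (2j−1)!!/(4γ)^j · √(π/(2γ)), odd powers → 0; here √(π/(2γ)) = 1.1587.
State is unnormalized: ∫|ψ|² dx = 1.3298, and ∫ψ*·x²·ψ dx = 0.67419, so ⟨x²⟩ = 0.67419 / 1.3298.
⟨x²⟩ = 0.50698.

0.507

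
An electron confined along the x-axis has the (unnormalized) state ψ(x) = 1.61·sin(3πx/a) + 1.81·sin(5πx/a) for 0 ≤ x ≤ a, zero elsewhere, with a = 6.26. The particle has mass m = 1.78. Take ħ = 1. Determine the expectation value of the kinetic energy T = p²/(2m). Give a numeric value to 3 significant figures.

1.27

T = −(ħ²/2m) d²/dx², so ⟨T⟩ = −(ħ²/2m) ∫ ψ*·ψ'' dx / ∫|ψ|² dx; with m = 1.78.
d²/dx² sin(jπx/a) = −(jπ/a)²·sin(jπx/a); on 0 ≤ x ≤ a, ∫sin²(jπx/a) dx = a/2 and ∫sin(jπx/a)·sin(lπx/a) dx = 0 for j ≠ l, so only diagonal terms survive in ∫|ψ|² and ∫ψ·ψ″; ∫ψ·ψ′ dx = [ψ²/2] between the walls = 0.
State is unnormalized: ∫|ψ|² dx = 18.367, and ∫ψ*·(−ħ²/2m · ψ'') dx = 23.302, so ⟨T⟩ = 23.302 / 18.367.
⟨T⟩ = 1.2686.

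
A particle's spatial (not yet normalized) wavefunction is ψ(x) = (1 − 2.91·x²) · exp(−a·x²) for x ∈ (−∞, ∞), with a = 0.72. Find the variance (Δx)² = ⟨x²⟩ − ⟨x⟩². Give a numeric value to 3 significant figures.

Compute ⟨x⟩ and ⟨x²⟩ separately, then (Δx)² = ⟨x²⟩ − ⟨x⟩².
Expand each integrand as polynomial × e^(−2ax²) and use ∫x^(2j)·e^(−2ax²) dx = (2j−1)!!/(4a)^j · √(π/(2a)), odd powers → 0; here √(π/(2a)) = 1.4770.
Normalization: ∫|ψ|² dx = 3.0161.
⟨x⟩ = 0.0000 and ⟨x²⟩ = 1.7432.
(Δx)² = 1.7432 − (0.0000)² = 1.7432.

1.74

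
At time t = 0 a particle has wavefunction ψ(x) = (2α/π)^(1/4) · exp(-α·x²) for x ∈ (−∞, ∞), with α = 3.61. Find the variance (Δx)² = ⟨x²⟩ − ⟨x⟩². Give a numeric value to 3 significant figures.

Compute ⟨x⟩ and ⟨x²⟩ separately, then (Δx)² = ⟨x²⟩ − ⟨x⟩².
Gaussian moments: ∫x^(2j)·e^(−2αx²) dx = (2j−1)!!/(4α)^j · √(π/(2α)), odd powers integrate to 0; here √(π/(2α)) = 0.65964.
⟨x⟩ = 0.0000 and ⟨x²⟩ = 0.069252.
(Δx)² = 0.069252 − (0.0000)² = 0.069252.

0.0693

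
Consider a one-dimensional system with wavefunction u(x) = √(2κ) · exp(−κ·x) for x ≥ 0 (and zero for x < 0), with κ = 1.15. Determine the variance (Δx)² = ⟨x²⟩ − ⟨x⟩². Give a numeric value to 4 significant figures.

Compute ⟨x⟩ and ⟨x²⟩ separately, then (Δx)² = ⟨x²⟩ − ⟨x⟩².
Every integrand reduces to terms xʲ·e^(−2κx) on [0, ∞); use ∫₀^∞ xʲ·e^(−2κx) dx = j!/(2κ)^(j+1).
⟨x⟩ = 0.43478 and ⟨x²⟩ = 0.37807.
(Δx)² = 0.37807 − (0.43478)² = 0.18904.

0.1890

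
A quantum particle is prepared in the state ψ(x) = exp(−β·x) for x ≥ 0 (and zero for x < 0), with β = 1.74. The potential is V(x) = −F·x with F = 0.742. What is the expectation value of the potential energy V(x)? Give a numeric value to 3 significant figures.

⟨V⟩ = ∫ V(x)·|ψ|² dx / ∫|ψ|² dx.
Every integrand reduces to terms xʲ·e^(−2βx) on [0, ∞); use ∫₀^∞ xʲ·e^(−2βx) dx = j!/(2β)^(j+1).
State is unnormalized: ∫|ψ|² dx = 0.28736, and ∫ψ*·V(x)·ψ dx = -0.061270, so ⟨V⟩ = -0.061270 / 0.28736.
⟨V⟩ = -0.21322.

-0.213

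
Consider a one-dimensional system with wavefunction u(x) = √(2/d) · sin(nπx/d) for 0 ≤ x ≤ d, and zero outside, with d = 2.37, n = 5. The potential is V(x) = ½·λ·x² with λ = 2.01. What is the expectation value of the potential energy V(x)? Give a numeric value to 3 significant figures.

1.87

⟨V⟩ = ∫ V(x)·|u|² dx.
With sin²θ = (1 − cos2θ)/2 on 0 ≤ x ≤ d: ∫sin²(nπx/d) dx = d/2, ∫x·sin²(nπx/d) dx = d²/4, ∫x²·sin²(nπx/d) dx = d³·(1/6 − 1/(4n²π²)); higher powers xᵏ the same way, integrating xᵏ·cos(2nπx/d) by parts.
⟨V⟩ = 1.8702.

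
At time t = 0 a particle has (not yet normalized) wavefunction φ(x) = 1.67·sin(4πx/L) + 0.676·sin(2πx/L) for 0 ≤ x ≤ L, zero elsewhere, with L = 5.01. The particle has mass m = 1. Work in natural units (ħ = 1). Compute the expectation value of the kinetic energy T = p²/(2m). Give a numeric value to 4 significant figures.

T = −(ħ²/2m) d²/dx², so ⟨T⟩ = −(ħ²/2m) ∫ φ*·φ'' dx / ∫|φ|² dx; with m = 1.
d²/dx² sin(jπx/L) = −(jπ/L)²·sin(jπx/L); on 0 ≤ x ≤ L, ∫sin²(jπx/L) dx = L/2 and ∫sin(jπx/L)·sin(lπx/L) dx = 0 for j ≠ l, so only diagonal terms survive in ∫|φ|² and ∫φ·φ″; ∫φ·φ′ dx = [φ²/2] between the walls = 0.
State is unnormalized: ∫|φ|² dx = 8.1309, and ∫φ*·(−ħ²/2m · φ'') dx = 22.877, so ⟨T⟩ = 22.877 / 8.1309.
⟨T⟩ = 2.8135.

2.814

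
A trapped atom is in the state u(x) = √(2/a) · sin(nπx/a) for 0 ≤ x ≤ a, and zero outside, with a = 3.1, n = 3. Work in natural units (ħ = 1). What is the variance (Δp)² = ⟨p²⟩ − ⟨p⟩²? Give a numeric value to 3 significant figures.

9.24

Compute ⟨p⟩ and ⟨p²⟩ separately; (Δp)² = ⟨p²⟩ − ⟨p⟩².
d/dx sin(nπx/a) = (nπ/a)·cos(nπx/a) and d²/dx² sin(nπx/a) = −(nπ/a)²·sin(nπx/a); on 0 ≤ x ≤ a, ∫sin²(nπx/a) dx = a/2 and ∫sin(nπx/a)·cos(nπx/a) dx = 0.
⟨p⟩ = 0.0000 and ⟨p²⟩ = 9.2431.
(Δp)² = 9.2431 − (0.0000)² = 9.2431.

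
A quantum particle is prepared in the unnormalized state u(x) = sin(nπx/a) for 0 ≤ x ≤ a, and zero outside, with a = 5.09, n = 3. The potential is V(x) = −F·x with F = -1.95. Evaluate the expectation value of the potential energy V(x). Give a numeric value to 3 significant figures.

4.96

⟨V⟩ = ∫ V(x)·|u|² dx / ∫|u|² dx.
With sin²θ = (1 − cos2θ)/2 on 0 ≤ x ≤ a: ∫sin²(nπx/a) dx = a/2, ∫x·sin²(nπx/a) dx = a²/4, ∫x²·sin²(nπx/a) dx = a³·(1/6 − 1/(4n²π²)); higher powers xᵏ the same way, integrating xᵏ·cos(2nπx/a) by parts.
State is unnormalized: ∫|u|² dx = 2.5450, and ∫u*·V(x)·u dx = 12.630, so ⟨V⟩ = 12.630 / 2.5450.
⟨V⟩ = 4.9628.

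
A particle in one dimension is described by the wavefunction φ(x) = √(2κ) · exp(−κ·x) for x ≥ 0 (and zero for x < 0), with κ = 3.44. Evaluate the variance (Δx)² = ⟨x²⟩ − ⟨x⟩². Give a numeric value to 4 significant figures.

Compute ⟨x⟩ and ⟨x²⟩ separately, then (Δx)² = ⟨x²⟩ − ⟨x⟩².
Every integrand reduces to terms xʲ·e^(−2κx) on [0, ∞); use ∫₀^∞ xʲ·e^(−2κx) dx = j!/(2κ)^(j+1).
⟨x⟩ = 0.14535 and ⟨x²⟩ = 0.042253.
(Δx)² = 0.042253 − (0.14535)² = 0.021126.

0.02113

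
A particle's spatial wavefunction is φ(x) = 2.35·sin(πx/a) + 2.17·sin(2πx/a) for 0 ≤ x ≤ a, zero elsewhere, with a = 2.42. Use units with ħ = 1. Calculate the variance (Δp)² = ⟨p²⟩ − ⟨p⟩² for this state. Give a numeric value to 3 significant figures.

Compute ⟨p⟩ and ⟨p²⟩ separately; (Δp)² = ⟨p²⟩ − ⟨p⟩².
d²/dx² sin(jπx/a) = −(jπ/a)²·sin(jπx/a); on 0 ≤ x ≤ a, ∫sin²(jπx/a) dx = a/2 and ∫sin(jπx/a)·sin(lπx/a) dx = 0 for j ≠ l, so only diagonal terms survive in ∫|φ|² and ∫φ·φ″; ∫φ·φ′ dx = [φ²/2] between the walls = 0.
Normalization: ∫|φ|² dx = 12.380.
⟨p⟩ = 0.0000 and ⟨p²⟩ = 4.0122.
(Δp)² = 4.0122 − (0.0000)² = 4.0122.

4.01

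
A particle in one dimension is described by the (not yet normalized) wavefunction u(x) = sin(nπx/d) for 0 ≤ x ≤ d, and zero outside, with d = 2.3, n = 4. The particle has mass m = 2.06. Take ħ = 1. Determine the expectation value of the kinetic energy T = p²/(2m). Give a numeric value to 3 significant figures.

7.25

T = −(ħ²/2m) d²/dx², so ⟨T⟩ = −(ħ²/2m) ∫ u*·u'' dx / ∫|u|² dx; with m = 2.06.
d/dx sin(nπx/d) = (nπ/d)·cos(nπx/d) and d²/dx² sin(nπx/d) = −(nπ/d)²·sin(nπx/d); on 0 ≤ x ≤ d, ∫sin²(nπx/d) dx = d/2 and ∫sin(nπx/d)·cos(nπx/d) dx = 0.
State is unnormalized: ∫|u|² dx = 1.1500, and ∫u*·(−ħ²/2m · u'') dx = 8.3323, so ⟨T⟩ = 8.3323 / 1.1500.
⟨T⟩ = 7.2455.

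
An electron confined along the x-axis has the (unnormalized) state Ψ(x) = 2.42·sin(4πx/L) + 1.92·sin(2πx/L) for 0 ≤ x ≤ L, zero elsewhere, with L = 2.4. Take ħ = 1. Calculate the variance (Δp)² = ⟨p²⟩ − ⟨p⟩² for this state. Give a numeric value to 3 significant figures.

Compute ⟨p⟩ and ⟨p²⟩ separately; (Δp)² = ⟨p²⟩ − ⟨p⟩².
d²/dx² sin(jπx/L) = −(jπ/L)²·sin(jπx/L); on 0 ≤ x ≤ L, ∫sin²(jπx/L) dx = L/2 and ∫sin(jπx/L)·sin(lπx/L) dx = 0 for j ≠ l, so only diagonal terms survive in ∫|Ψ|² and ∫Ψ·Ψ″; ∫Ψ·Ψ′ dx = [Ψ²/2] between the walls = 0.
Normalization: ∫|Ψ|² dx = 11.451.
⟨p⟩ = 0.0000 and ⟨p²⟩ = 19.473.
(Δp)² = 19.473 − (0.0000)² = 19.473.

19.5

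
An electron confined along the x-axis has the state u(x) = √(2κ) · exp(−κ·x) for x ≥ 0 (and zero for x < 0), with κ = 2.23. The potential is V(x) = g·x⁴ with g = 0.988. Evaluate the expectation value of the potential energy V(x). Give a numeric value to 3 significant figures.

0.0599

⟨V⟩ = ∫ V(x)·|u|² dx.
Every integrand reduces to terms xʲ·e^(−2κx) on [0, ∞); use ∫₀^∞ xʲ·e^(−2κx) dx = j!/(2κ)^(j+1).
⟨V⟩ = 0.059928.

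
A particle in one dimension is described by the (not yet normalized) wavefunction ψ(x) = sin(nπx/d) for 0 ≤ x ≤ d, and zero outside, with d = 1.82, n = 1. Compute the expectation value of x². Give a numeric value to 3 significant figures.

0.936

⟨x²⟩ = ∫ x²·|ψ|² dx / ∫|ψ|² dx (integrals over the domain).
With sin²θ = (1 − cos2θ)/2 on 0 ≤ x ≤ d: ∫sin²(nπx/d) dx = d/2, ∫x·sin²(nπx/d) dx = d²/4, ∫x²·sin²(nπx/d) dx = d³·(1/6 − 1/(4n²π²)); higher powers xᵏ the same way, integrating xᵏ·cos(2nπx/d) by parts.
State is unnormalized: ∫|ψ|² dx = 0.91000, and ∫ψ*·x²·ψ dx = 0.85206, so ⟨x²⟩ = 0.85206 / 0.91000.
⟨x²⟩ = 0.93633.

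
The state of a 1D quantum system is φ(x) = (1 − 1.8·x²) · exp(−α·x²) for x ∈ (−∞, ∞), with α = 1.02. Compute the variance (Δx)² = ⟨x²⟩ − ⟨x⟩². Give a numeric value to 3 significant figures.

0.445

Compute ⟨x⟩ and ⟨x²⟩ separately, then (Δx)² = ⟨x²⟩ − ⟨x⟩².
Expand each integrand as polynomial × e^(−2αx²) and use ∫x^(2j)·e^(−2αx²) dx = (2j−1)!!/(4α)^j · √(π/(2α)), odd powers → 0; here √(π/(2α)) = 1.2410.
Normalization: ∫|φ|² dx = 0.87061.
⟨x⟩ = 0.0000 and ⟨x²⟩ = 0.44456.
(Δx)² = 0.44456 − (0.0000)² = 0.44456.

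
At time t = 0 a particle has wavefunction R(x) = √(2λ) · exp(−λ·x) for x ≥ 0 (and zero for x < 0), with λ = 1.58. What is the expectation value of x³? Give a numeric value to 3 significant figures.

⟨x³⟩ = ∫ x³·|R|² dx (integrals over the domain).
Every integrand reduces to terms xʲ·e^(−2λx) on [0, ∞); use ∫₀^∞ xʲ·e^(−2λx) dx = j!/(2λ)^(j+1).
⟨x³⟩ = 0.19015.

0.190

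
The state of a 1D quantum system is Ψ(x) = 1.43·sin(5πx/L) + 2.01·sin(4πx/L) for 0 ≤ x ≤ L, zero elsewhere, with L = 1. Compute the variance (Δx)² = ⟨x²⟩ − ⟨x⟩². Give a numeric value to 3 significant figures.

0.0448

Compute ⟨x⟩ and ⟨x²⟩ separately, then (Δx)² = ⟨x²⟩ − ⟨x⟩².
On 0 ≤ x ≤ L (j ≠ l): ∫sin²(jπx/L) dx = L/2, ∫sin(jπx/L)·sin(lπx/L) dx = 0; diagonal moments ∫x·sin²(jπx/L) dx = L²/4, ∫x²·sin²(jπx/L) dx = L³·(1/6 − 1/(4j²π²)); cross terms ∫x·sin(jπx/L)·sin(lπx/L) dx = 0 for j + l even and −4jlL²/(π²(j² − l²)²) for j + l odd, ∫x²·sin(jπx/L)·sin(lπx/L) dx = (−1)^(j+l)·4jlL³/(π²(j² − l²)²); higher powers the same way via product-to-sum and parts.
Normalization: ∫|Ψ|² dx = 3.0425.
⟨x⟩ = 0.31092 and ⟨x²⟩ = 0.14147.
(Δx)² = 0.14147 − (0.31092)² = 0.044800.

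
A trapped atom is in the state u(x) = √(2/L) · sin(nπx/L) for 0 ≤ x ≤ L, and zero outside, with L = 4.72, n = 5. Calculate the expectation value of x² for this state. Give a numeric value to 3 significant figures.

⟨x²⟩ = ∫ x²·|u|² dx (integrals over the domain).
With sin²θ = (1 − cos2θ)/2 on 0 ≤ x ≤ L: ∫sin²(nπx/L) dx = L/2, ∫x·sin²(nπx/L) dx = L²/4, ∫x²·sin²(nπx/L) dx = L³·(1/6 − 1/(4n²π²)); higher powers xᵏ the same way, integrating xᵏ·cos(2nπx/L) by parts.
⟨x²⟩ = 7.3810.

7.38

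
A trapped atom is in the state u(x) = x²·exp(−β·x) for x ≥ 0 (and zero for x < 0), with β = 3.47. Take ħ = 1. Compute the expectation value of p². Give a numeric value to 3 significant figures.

4.01

p² u = −ħ² d²u/dx²; ⟨p²⟩ = −ħ² ∫ u*·u'' dx / ∫|u|² dx.
Differentiate x²·exp(−β·x) with the product rule; every integrand then reduces to terms xʲ·e^(−2βx) on [0, ∞), with ∫₀^∞ xʲ·e^(−2βx) dx = j!/(2β)^(j+1).
State is unnormalized: ∫|u|² dx = 0.0014908, and ∫u*·(−ħ² u'') dx = 0.0059834, so ⟨p²⟩ = 0.0059834 / 0.0014908.
⟨p²⟩ = 4.0136.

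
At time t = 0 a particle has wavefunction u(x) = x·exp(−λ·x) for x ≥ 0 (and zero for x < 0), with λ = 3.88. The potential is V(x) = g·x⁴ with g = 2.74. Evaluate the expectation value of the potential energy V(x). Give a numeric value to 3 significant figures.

⟨V⟩ = ∫ V(x)·|u|² dx / ∫|u|² dx.
Every integrand reduces to terms xʲ·e^(−2λx) on [0, ∞); use ∫₀^∞ xʲ·e^(−2λx) dx = j!/(2λ)^(j+1).
State is unnormalized: ∫|u|² dx = 0.0042800, and ∫u*·V(x)·u dx = 0.0011643, so ⟨V⟩ = 0.0011643 / 0.0042800.
⟨V⟩ = 0.27202.

0.272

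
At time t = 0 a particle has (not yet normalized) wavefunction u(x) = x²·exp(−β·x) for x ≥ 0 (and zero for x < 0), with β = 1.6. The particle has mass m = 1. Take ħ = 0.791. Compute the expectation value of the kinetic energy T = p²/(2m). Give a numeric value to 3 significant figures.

T = −(ħ²/2m) d²/dx², so ⟨T⟩ = −(ħ²/2m) ∫ u*·u'' dx / ∫|u|² dx; with m = 1.
Differentiate x²·exp(−β·x) with the product rule; every integrand then reduces to terms xʲ·e^(−2βx) on [0, ∞), with ∫₀^∞ xʲ·e^(−2βx) dx = j!/(2β)^(j+1).
State is unnormalized: ∫|u|² dx = 0.071526, and ∫u*·(−ħ²/2m · u'') dx = 0.019094, so ⟨T⟩ = 0.019094 / 0.071526.
⟨T⟩ = 0.26696.

0.267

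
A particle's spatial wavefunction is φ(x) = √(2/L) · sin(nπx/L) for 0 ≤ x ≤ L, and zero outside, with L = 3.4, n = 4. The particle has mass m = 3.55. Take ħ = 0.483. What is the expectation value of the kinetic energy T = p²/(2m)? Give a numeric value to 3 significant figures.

T = −(ħ²/2m) d²/dx², so ⟨T⟩ = −(ħ²/2m) ∫ φ*·φ'' dx; with m = 3.55.
d/dx sin(nπx/L) = (nπ/L)·cos(nπx/L) and d²/dx² sin(nπx/L) = −(nπ/L)²·sin(nπx/L); on 0 ≤ x ≤ L, ∫sin²(nπx/L) dx = L/2 and ∫sin(nπx/L)·cos(nπx/L) dx = 0.
⟨T⟩ = 0.44885.

0.449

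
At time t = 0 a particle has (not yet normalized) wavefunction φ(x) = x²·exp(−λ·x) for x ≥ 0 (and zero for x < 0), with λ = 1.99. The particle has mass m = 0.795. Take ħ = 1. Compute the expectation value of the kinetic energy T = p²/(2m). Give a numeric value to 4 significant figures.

T = −(ħ²/2m) d²/dx², so ⟨T⟩ = −(ħ²/2m) ∫ φ*·φ'' dx / ∫|φ|² dx; with m = 0.795.
Differentiate x²·exp(−λ·x) with the product rule; every integrand then reduces to terms xʲ·e^(−2λx) on [0, ∞), with ∫₀^∞ xʲ·e^(−2λx) dx = j!/(2λ)^(j+1).
State is unnormalized: ∫|φ|² dx = 0.024032, and ∫φ*·(−ħ²/2m · φ'') dx = 0.019952, so ⟨T⟩ = 0.019952 / 0.024032.
⟨T⟩ = 0.83021.

0.8302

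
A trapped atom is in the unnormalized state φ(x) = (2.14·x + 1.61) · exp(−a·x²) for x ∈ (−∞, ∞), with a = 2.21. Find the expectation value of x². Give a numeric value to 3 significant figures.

⟨x²⟩ = ∫ x²·|φ|² dx / ∫|φ|² dx (integrals over the domain).
Expand each integrand as polynomial × e^(−2ax²) and use ∫x^(2j)·e^(−2ax²) dx = (2j−1)!!/(4a)^j · √(π/(2a)), odd powers → 0; here √(π/(2a)) = 0.84307.
State is unnormalized: ∫|φ|² dx = 2.6221, and ∫φ*·x²·φ dx = 0.39543, so ⟨x²⟩ = 0.39543 / 2.6221.
⟨x²⟩ = 0.15081.

0.151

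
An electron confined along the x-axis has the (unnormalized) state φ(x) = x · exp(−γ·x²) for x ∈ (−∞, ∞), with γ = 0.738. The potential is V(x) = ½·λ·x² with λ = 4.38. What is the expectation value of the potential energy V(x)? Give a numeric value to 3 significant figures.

⟨V⟩ = ∫ V(x)·|φ|² dx / ∫|φ|² dx.
Expand each integrand as polynomial × e^(−2γx²) and use ∫x^(2j)·e^(−2γx²) dx = (2j−1)!!/(4γ)^j · √(π/(2γ)), odd powers → 0; here √(π/(2γ)) = 1.4589.
State is unnormalized: ∫|φ|² dx = 0.49421, and ∫φ*·V(x)·φ dx = 1.0999, so ⟨V⟩ = 1.0999 / 0.49421.
⟨V⟩ = 2.2256.

2.23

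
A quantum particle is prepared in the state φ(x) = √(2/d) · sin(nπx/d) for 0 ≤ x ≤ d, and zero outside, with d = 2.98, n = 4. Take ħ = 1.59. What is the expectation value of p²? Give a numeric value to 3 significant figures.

45.0

p² φ = −ħ² d²φ/dx²; ⟨p²⟩ = −ħ² ∫ φ*·φ'' dx.
d/dx sin(nπx/d) = (nπ/d)·cos(nπx/d) and d²/dx² sin(nπx/d) = −(nπ/d)²·sin(nπx/d); on 0 ≤ x ≤ d, ∫sin²(nπx/d) dx = d/2 and ∫sin(nπx/d)·cos(nπx/d) dx = 0.
⟨p²⟩ = 44.955.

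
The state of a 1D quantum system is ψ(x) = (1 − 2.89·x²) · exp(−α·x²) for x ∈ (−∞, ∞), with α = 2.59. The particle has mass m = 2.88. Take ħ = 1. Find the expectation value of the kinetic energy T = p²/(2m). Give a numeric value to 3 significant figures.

1.40

T = −(ħ²/2m) d²/dx², so ⟨T⟩ = −(ħ²/2m) ∫ ψ*·ψ'' dx / ∫|ψ|² dx; with m = 2.88.
Expand each integrand as polynomial × e^(−2αx²) and use ∫x^(2j)·e^(−2αx²) dx = (2j−1)!!/(4α)^j · √(π/(2α)), odd powers → 0; here √(π/(2α)) = 0.77877. Differentiate with the product rule, d/dx e^(−αx²) = −2αx·e^(−αx²).
State is unnormalized: ∫|ψ|² dx = 0.52609, and ∫ψ*·(−ħ²/2m · ψ'') dx = 0.73629, so ⟨T⟩ = 0.73629 / 0.52609.
⟨T⟩ = 1.3996.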